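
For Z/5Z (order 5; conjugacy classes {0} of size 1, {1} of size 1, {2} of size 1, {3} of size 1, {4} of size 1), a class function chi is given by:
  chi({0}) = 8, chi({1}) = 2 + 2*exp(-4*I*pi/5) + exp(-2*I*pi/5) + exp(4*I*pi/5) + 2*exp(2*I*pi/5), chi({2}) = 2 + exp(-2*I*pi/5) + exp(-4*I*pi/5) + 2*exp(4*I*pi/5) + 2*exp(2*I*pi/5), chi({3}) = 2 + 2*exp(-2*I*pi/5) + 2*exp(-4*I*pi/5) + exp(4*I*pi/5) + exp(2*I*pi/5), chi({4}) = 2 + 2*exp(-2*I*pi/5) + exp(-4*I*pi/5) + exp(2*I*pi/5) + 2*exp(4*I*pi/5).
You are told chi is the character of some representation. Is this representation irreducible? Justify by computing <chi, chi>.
Not irreducible (reducible): <chi, chi> = 14 > 1.

Details: <chi, chi> = (1/|G|) sum_C |C| * |chi(C)|^2 = (1/5)[1*|8|^2 + 1*|2 + 2*exp(-4*I*pi/5) + exp(-2*I*pi/5) + exp(4*I*pi/5) + 2*exp(2*I*pi/5)|^2 + 1*|2 + exp(-2*I*pi/5) + exp(-4*I*pi/5) + 2*exp(4*I*pi/5) + 2*exp(2*I*pi/5)|^2 + 1*|2 + 2*exp(-2*I*pi/5) + 2*exp(-4*I*pi/5) + exp(4*I*pi/5) + exp(2*I*pi/5)|^2 + 1*|2 + 2*exp(-2*I*pi/5) + exp(-4*I*pi/5) + exp(2*I*pi/5) + 2*exp(4*I*pi/5)|^2]
  = (1/5)[(64) + (14 + 12*exp(-2*I*pi/5) + 13*exp(-4*I*pi/5) + 13*exp(4*I*pi/5) + 12*exp(2*I*pi/5)) + (14 + 13*exp(-2*I*pi/5) + 12*exp(-4*I*pi/5) + 12*exp(4*I*pi/5) + 13*exp(2*I*pi/5)) + (14 + 13*exp(-2*I*pi/5) + 12*exp(-4*I*pi/5) + 12*exp(4*I*pi/5) + 13*exp(2*I*pi/5)) + (14 + 12*exp(-2*I*pi/5) + 13*exp(-4*I*pi/5) + 13*exp(4*I*pi/5) + 12*exp(2*I*pi/5))] = 70/5 = 14.
(Exp terms are combined using exp(i*s)*conj(exp(i*t)) = exp(i*(s-t)), and sums of them are collapsed using the identity that for every m > 1 the m distinct m-th roots of unity sum to 0, e.g. 1 + exp(2*I*pi/3) + exp(-2*I*pi/3) = 0.)
A character is irreducible iff <chi, chi> = 1, so this representation is reducible.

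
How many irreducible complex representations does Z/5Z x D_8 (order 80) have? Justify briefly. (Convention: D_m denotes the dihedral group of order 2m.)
35

Explanation: The number of irreducible complex representations of a finite group equals its number of conjugacy classes. For a direct product, #classes(G x H) = #classes(G) * #classes(H). Z/5Z has 5 classes (abelian), D_8 has 7 classes, so 5 * 7 = 35, so Z/5Z x D_8 (order 80) has exactly 35 irreducible complex representations.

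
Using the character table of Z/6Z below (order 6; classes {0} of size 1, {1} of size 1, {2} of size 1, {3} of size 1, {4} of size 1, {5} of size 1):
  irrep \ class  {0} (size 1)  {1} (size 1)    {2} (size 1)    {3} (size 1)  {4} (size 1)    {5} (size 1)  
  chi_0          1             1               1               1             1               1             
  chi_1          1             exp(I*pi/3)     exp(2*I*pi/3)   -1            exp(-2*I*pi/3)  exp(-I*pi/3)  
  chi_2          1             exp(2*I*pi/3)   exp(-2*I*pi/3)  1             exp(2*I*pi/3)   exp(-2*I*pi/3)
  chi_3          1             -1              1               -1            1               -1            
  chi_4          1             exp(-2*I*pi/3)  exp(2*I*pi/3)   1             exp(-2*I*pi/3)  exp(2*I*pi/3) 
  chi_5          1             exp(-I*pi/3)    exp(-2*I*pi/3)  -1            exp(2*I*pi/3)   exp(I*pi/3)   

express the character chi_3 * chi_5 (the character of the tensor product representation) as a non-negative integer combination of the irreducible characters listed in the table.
chi_3 tensor chi_5 = chi_2 (all other irreducibles have multiplicity 0).

Reasoning: The character of a tensor product is the pointwise product (chi_3 * chi_5)(C) = chi_3(C) * chi_5(C):
  {0}: (1)*(1), {1}: (-1)*(exp(-I*pi/3)), {2}: (1)*(exp(-2*I*pi/3)), {3}: (-1)*(-1), {4}: (1)*(exp(2*I*pi/3)), {5}: (-1)*(exp(I*pi/3))
so (chi_3 * chi_5) takes values
  {0} -> 1, {1} -> -exp(-I*pi/3), {2} -> exp(-2*I*pi/3), {3} -> 1, {4} -> exp(2*I*pi/3), {5} -> -exp(I*pi/3).
Now take the inner product of this character with each irreducible chi from the table, <chi_3*chi_5, chi> = (1/6) sum_C |C| (chi_3*chi_5)(C) conj(chi(C)):
  <chi_3*chi_5, chi_0> = (1/6)[1*(1)*conj(1) + 1*(-exp(-I*pi/3))*conj(1) + 1*(exp(-2*I*pi/3))*conj(1) + 1*(1)*conj(1) + 1*(exp(2*I*pi/3))*conj(1) + 1*(-exp(I*pi/3))*conj(1)]
      = (1/6)[(1) + (-exp(-I*pi/3)) + (exp(-2*I*pi/3)) + (1) + (exp(2*I*pi/3)) + (-exp(I*pi/3))] = 0/6 = 0
  <chi_3*chi_5, chi_1> = (1/6)[1*(1)*conj(1) + 1*(-exp(-I*pi/3))*conj(exp(I*pi/3)) + 1*(exp(-2*I*pi/3))*conj(exp(2*I*pi/3)) + 1*(1)*conj(-1) + 1*(exp(2*I*pi/3))*conj(exp(-2*I*pi/3)) + 1*(-exp(I*pi/3))*conj(exp(-I*pi/3))]
      = (1/6)[(1) + (-exp(-2*I*pi/3)) + (exp(2*I*pi/3)) + (-1) + (exp(-2*I*pi/3)) + (-exp(2*I*pi/3))] = 0/6 = 0
  <chi_3*chi_5, chi_2> = (1/6)[1*(1)*conj(1) + 1*(-exp(-I*pi/3))*conj(exp(2*I*pi/3)) + 1*(exp(-2*I*pi/3))*conj(exp(-2*I*pi/3)) + 1*(1)*conj(1) + 1*(exp(2*I*pi/3))*conj(exp(2*I*pi/3)) + 1*(-exp(I*pi/3))*conj(exp(-2*I*pi/3))]
      = (1/6)[(1) + (1) + (1) + (1) + (1) + (1)] = 6/6 = 1
  <chi_3*chi_5, chi_3> = (1/6)[1*(1)*conj(1) + 1*(-exp(-I*pi/3))*conj(-1) + 1*(exp(-2*I*pi/3))*conj(1) + 1*(1)*conj(-1) + 1*(exp(2*I*pi/3))*conj(1) + 1*(-exp(I*pi/3))*conj(-1)]
      = (1/6)[(1) + (exp(-I*pi/3)) + (exp(-2*I*pi/3)) + (-1) + (exp(2*I*pi/3)) + (exp(I*pi/3))] = 0/6 = 0
  <chi_3*chi_5, chi_4> = (1/6)[1*(1)*conj(1) + 1*(-exp(-I*pi/3))*conj(exp(-2*I*pi/3)) + 1*(exp(-2*I*pi/3))*conj(exp(2*I*pi/3)) + 1*(1)*conj(1) + 1*(exp(2*I*pi/3))*conj(exp(-2*I*pi/3)) + 1*(-exp(I*pi/3))*conj(exp(2*I*pi/3))]
      = (1/6)[(1) + (-exp(I*pi/3)) + (exp(2*I*pi/3)) + (1) + (exp(-2*I*pi/3)) + (-exp(-I*pi/3))] = 0/6 = 0
  <chi_3*chi_5, chi_5> = (1/6)[1*(1)*conj(1) + 1*(-exp(-I*pi/3))*conj(exp(-I*pi/3)) + 1*(exp(-2*I*pi/3))*conj(exp(-2*I*pi/3)) + 1*(1)*conj(-1) + 1*(exp(2*I*pi/3))*conj(exp(2*I*pi/3)) + 1*(-exp(I*pi/3))*conj(exp(I*pi/3))]
      = (1/6)[(1) + (-1) + (1) + (-1) + (1) + (-1)] = 0/6 = 0
(Exp terms are combined using exp(i*s)*conj(exp(i*t)) = exp(i*(s-t)), and sums of them are collapsed using the identity that for every m > 1 the m distinct m-th roots of unity sum to 0, e.g. 1 + exp(2*I*pi/3) + exp(-2*I*pi/3) = 0.)
Hence the multiplicities are chi_2: 1. Dimension check: dim(chi_3)*dim(chi_5) = 1*1 = 1 and sum (mult * dim) = 1*1 = 1.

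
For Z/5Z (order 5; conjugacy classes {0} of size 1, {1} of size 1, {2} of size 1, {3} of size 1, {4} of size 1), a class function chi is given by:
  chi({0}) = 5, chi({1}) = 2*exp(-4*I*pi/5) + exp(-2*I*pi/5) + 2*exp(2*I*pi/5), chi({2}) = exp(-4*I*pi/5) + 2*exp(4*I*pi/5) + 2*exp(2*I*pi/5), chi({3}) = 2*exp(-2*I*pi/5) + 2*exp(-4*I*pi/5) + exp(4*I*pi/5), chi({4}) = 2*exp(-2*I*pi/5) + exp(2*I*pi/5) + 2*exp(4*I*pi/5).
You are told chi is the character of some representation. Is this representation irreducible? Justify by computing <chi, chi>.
Not irreducible (reducible): <chi, chi> = 9 > 1.

Details: <chi, chi> = (1/|G|) sum_C |C| * |chi(C)|^2 = (1/5)[1*|5|^2 + 1*|2*exp(-4*I*pi/5) + exp(-2*I*pi/5) + 2*exp(2*I*pi/5)|^2 + 1*|exp(-4*I*pi/5) + 2*exp(4*I*pi/5) + 2*exp(2*I*pi/5)|^2 + 1*|2*exp(-2*I*pi/5) + 2*exp(-4*I*pi/5) + exp(4*I*pi/5)|^2 + 1*|2*exp(-2*I*pi/5) + exp(2*I*pi/5) + 2*exp(4*I*pi/5)|^2]
  = (1/5)[(25) + (9 + 6*exp(-4*I*pi/5) + 2*exp(-2*I*pi/5) + 2*exp(2*I*pi/5) + 6*exp(4*I*pi/5)) + (9 + 6*exp(-2*I*pi/5) + 2*exp(-4*I*pi/5) + 2*exp(4*I*pi/5) + 6*exp(2*I*pi/5)) + (9 + 6*exp(-2*I*pi/5) + 2*exp(-4*I*pi/5) + 2*exp(4*I*pi/5) + 6*exp(2*I*pi/5)) + (9 + 6*exp(-4*I*pi/5) + 2*exp(-2*I*pi/5) + 2*exp(2*I*pi/5) + 6*exp(4*I*pi/5))] = 45/5 = 9.
(Exp terms are combined using exp(i*s)*conj(exp(i*t)) = exp(i*(s-t)), and sums of them are collapsed using the identity that for every m > 1 the m distinct m-th roots of unity sum to 0, e.g. 1 + exp(2*I*pi/3) + exp(-2*I*pi/3) = 0.)
A character is irreducible iff <chi, chi> = 1, so this representation is reducible.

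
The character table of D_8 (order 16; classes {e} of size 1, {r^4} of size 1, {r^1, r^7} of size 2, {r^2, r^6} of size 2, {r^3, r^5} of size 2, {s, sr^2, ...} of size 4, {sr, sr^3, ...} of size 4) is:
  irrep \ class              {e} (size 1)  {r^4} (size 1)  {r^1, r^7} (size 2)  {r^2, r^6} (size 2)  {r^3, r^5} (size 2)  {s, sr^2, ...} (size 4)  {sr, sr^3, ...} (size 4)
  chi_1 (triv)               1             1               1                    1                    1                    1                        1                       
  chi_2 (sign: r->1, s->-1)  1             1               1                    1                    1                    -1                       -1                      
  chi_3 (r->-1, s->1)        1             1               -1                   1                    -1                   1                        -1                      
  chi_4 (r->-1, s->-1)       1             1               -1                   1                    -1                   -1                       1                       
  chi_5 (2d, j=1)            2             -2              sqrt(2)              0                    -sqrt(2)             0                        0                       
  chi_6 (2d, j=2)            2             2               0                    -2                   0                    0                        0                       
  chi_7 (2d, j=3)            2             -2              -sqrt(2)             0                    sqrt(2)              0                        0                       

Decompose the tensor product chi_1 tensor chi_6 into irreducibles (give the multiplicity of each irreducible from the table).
chi_1 tensor chi_6 = chi_6 (all other irreducibles have multiplicity 0).

Working: The character of a tensor product is the pointwise product (chi_1 * chi_6)(C) = chi_1(C) * chi_6(C):
  {e}: (1)*(2), {r^4}: (1)*(2), {r^1, r^7}: (1)*(0), {r^2, r^6}: (1)*(-2), {r^3, r^5}: (1)*(0), {s, sr^2, ...}: (1)*(0), {sr, sr^3, ...}: (1)*(0)
so (chi_1 * chi_6) takes values
  {e} -> 2, {r^4} -> 2, {r^1, r^7} -> 0, {r^2, r^6} -> -2, {r^3, r^5} -> 0, {s, sr^2, ...} -> 0, {sr, sr^3, ...} -> 0.
Now take the inner product of this character with each irreducible chi from the table, <chi_1*chi_6, chi> = (1/16) sum_C |C| (chi_1*chi_6)(C) conj(chi(C)):
  <chi_1*chi_6, chi_1> = (1/16)[1*(2)*conj(1) + 1*(2)*conj(1) + 2*(0)*conj(1) + 2*(-2)*conj(1) + 2*(0)*conj(1) + 4*(0)*conj(1) + 4*(0)*conj(1)]
      = (1/16)[(2) + (2) + (0) + (-4) + (0) + (0) + (0)] = 0/16 = 0
  <chi_1*chi_6, chi_2> = (1/16)[1*(2)*conj(1) + 1*(2)*conj(1) + 2*(0)*conj(1) + 2*(-2)*conj(1) + 2*(0)*conj(1) + 4*(0)*conj(-1) + 4*(0)*conj(-1)]
      = (1/16)[(2) + (2) + (0) + (-4) + (0) + (0) + (0)] = 0/16 = 0
  <chi_1*chi_6, chi_3> = (1/16)[1*(2)*conj(1) + 1*(2)*conj(1) + 2*(0)*conj(-1) + 2*(-2)*conj(1) + 2*(0)*conj(-1) + 4*(0)*conj(1) + 4*(0)*conj(-1)]
      = (1/16)[(2) + (2) + (0) + (-4) + (0) + (0) + (0)] = 0/16 = 0
  <chi_1*chi_6, chi_4> = (1/16)[1*(2)*conj(1) + 1*(2)*conj(1) + 2*(0)*conj(-1) + 2*(-2)*conj(1) + 2*(0)*conj(-1) + 4*(0)*conj(-1) + 4*(0)*conj(1)]
      = (1/16)[(2) + (2) + (0) + (-4) + (0) + (0) + (0)] = 0/16 = 0
  <chi_1*chi_6, chi_5> = (1/16)[1*(2)*conj(2) + 1*(2)*conj(-2) + 2*(0)*conj(sqrt(2)) + 2*(-2)*conj(0) + 2*(0)*conj(-sqrt(2)) + 4*(0)*conj(0) + 4*(0)*conj(0)]
      = (1/16)[(4) + (-4) + (0) + (0) + (0) + (0) + (0)] = 0/16 = 0
  <chi_1*chi_6, chi_6> = (1/16)[1*(2)*conj(2) + 1*(2)*conj(2) + 2*(0)*conj(0) + 2*(-2)*conj(-2) + 2*(0)*conj(0) + 4*(0)*conj(0) + 4*(0)*conj(0)]
      = (1/16)[(4) + (4) + (0) + (8) + (0) + (0) + (0)] = 16/16 = 1
  <chi_1*chi_6, chi_7> = (1/16)[1*(2)*conj(2) + 1*(2)*conj(-2) + 2*(0)*conj(-sqrt(2)) + 2*(-2)*conj(0) + 2*(0)*conj(sqrt(2)) + 4*(0)*conj(0) + 4*(0)*conj(0)]
      = (1/16)[(4) + (-4) + (0) + (0) + (0) + (0) + (0)] = 0/16 = 0
Hence the multiplicities are chi_6: 1. Dimension check: dim(chi_1)*dim(chi_6) = 1*2 = 2 and sum (mult * dim) = 1*2 = 2.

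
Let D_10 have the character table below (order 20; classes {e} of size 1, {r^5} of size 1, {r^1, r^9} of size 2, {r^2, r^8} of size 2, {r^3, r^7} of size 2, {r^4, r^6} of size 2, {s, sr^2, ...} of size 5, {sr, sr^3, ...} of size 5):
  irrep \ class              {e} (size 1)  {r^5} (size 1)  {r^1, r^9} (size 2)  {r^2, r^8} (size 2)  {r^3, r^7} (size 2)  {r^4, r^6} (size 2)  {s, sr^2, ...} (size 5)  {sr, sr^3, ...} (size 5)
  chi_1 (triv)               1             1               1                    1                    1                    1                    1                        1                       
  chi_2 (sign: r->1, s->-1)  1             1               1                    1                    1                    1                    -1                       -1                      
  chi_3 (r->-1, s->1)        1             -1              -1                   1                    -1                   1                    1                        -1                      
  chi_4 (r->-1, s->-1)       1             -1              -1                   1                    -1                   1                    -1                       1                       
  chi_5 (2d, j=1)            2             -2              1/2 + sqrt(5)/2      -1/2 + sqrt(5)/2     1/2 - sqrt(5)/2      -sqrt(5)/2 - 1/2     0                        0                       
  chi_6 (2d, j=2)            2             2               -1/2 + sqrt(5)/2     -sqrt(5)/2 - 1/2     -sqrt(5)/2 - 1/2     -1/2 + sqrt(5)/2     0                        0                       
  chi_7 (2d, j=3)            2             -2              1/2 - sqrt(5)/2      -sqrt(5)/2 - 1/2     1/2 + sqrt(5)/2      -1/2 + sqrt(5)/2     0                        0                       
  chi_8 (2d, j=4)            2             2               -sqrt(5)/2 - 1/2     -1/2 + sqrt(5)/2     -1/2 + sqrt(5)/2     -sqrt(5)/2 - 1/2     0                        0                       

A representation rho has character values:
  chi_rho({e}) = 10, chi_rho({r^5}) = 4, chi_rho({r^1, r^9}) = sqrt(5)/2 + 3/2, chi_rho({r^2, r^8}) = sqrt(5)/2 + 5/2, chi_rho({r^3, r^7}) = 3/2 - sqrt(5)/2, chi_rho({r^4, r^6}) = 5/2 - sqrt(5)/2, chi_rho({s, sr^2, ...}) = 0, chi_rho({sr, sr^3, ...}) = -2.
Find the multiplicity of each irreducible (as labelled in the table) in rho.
Multiplicities: chi_1: 1, chi_2: 2, chi_3: 1, chi_4: 0, chi_5: 1, chi_6: 1, chi_7: 0, chi_8: 1.

Solution. Use <chi_rho, chi> = (1/|G|) sum_C |C| * chi_rho(C) * conj(chi(C)) with |G| = 20 for each irreducible chi in the table:
  <chi_rho, chi_1> = (1/20)[1*(10)*conj(1) + 1*(4)*conj(1) + 2*(sqrt(5)/2 + 3/2)*conj(1) + 2*(sqrt(5)/2 + 5/2)*conj(1) + 2*(3/2 - sqrt(5)/2)*conj(1) + 2*(5/2 - sqrt(5)/2)*conj(1) + 5*(0)*conj(1) + 5*(-2)*conj(1)]
      = (1/20)[(10) + (4) + (sqrt(5) + 3) + (sqrt(5) + 5) + (3 - sqrt(5)) + (5 - sqrt(5)) + (0) + (-10)] = 20/20 = 1
  <chi_rho, chi_2> = (1/20)[1*(10)*conj(1) + 1*(4)*conj(1) + 2*(sqrt(5)/2 + 3/2)*conj(1) + 2*(sqrt(5)/2 + 5/2)*conj(1) + 2*(3/2 - sqrt(5)/2)*conj(1) + 2*(5/2 - sqrt(5)/2)*conj(1) + 5*(0)*conj(-1) + 5*(-2)*conj(-1)]
      = (1/20)[(10) + (4) + (sqrt(5) + 3) + (sqrt(5) + 5) + (3 - sqrt(5)) + (5 - sqrt(5)) + (0) + (10)] = 40/20 = 2
  <chi_rho, chi_3> = (1/20)[1*(10)*conj(1) + 1*(4)*conj(-1) + 2*(sqrt(5)/2 + 3/2)*conj(-1) + 2*(sqrt(5)/2 + 5/2)*conj(1) + 2*(3/2 - sqrt(5)/2)*conj(-1) + 2*(5/2 - sqrt(5)/2)*conj(1) + 5*(0)*conj(1) + 5*(-2)*conj(-1)]
      = (1/20)[(10) + (-4) + (-3 - sqrt(5)) + (sqrt(5) + 5) + (-3 + sqrt(5)) + (5 - sqrt(5)) + (0) + (10)] = 20/20 = 1
  <chi_rho, chi_4> = (1/20)[1*(10)*conj(1) + 1*(4)*conj(-1) + 2*(sqrt(5)/2 + 3/2)*conj(-1) + 2*(sqrt(5)/2 + 5/2)*conj(1) + 2*(3/2 - sqrt(5)/2)*conj(-1) + 2*(5/2 - sqrt(5)/2)*conj(1) + 5*(0)*conj(-1) + 5*(-2)*conj(1)]
      = (1/20)[(10) + (-4) + (-3 - sqrt(5)) + (sqrt(5) + 5) + (-3 + sqrt(5)) + (5 - sqrt(5)) + (0) + (-10)] = 0/20 = 0
  <chi_rho, chi_5> = (1/20)[1*(10)*conj(2) + 1*(4)*conj(-2) + 2*(sqrt(5)/2 + 3/2)*conj(1/2 + sqrt(5)/2) + 2*(sqrt(5)/2 + 5/2)*conj(-1/2 + sqrt(5)/2) + 2*(3/2 - sqrt(5)/2)*conj(1/2 - sqrt(5)/2) + 2*(5/2 - sqrt(5)/2)*conj(-sqrt(5)/2 - 1/2) + 5*(0)*conj(0) + 5*(-2)*conj(0)]
      = (1/20)[(20) + (-8) + (4 + 2*sqrt(5)) + (2*sqrt(5)) + (4 - 2*sqrt(5)) + (-2*sqrt(5)) + (0) + (0)] = 20/20 = 1
  <chi_rho, chi_6> = (1/20)[1*(10)*conj(2) + 1*(4)*conj(2) + 2*(sqrt(5)/2 + 3/2)*conj(-1/2 + sqrt(5)/2) + 2*(sqrt(5)/2 + 5/2)*conj(-sqrt(5)/2 - 1/2) + 2*(3/2 - sqrt(5)/2)*conj(-sqrt(5)/2 - 1/2) + 2*(5/2 - sqrt(5)/2)*conj(-1/2 + sqrt(5)/2) + 5*(0)*conj(0) + 5*(-2)*conj(0)]
      = (1/20)[(20) + (8) + (1 + sqrt(5)) + (-3*sqrt(5) - 5) + (1 - sqrt(5)) + (-5 + 3*sqrt(5)) + (0) + (0)] = 20/20 = 1
  <chi_rho, chi_7> = (1/20)[1*(10)*conj(2) + 1*(4)*conj(-2) + 2*(sqrt(5)/2 + 3/2)*conj(1/2 - sqrt(5)/2) + 2*(sqrt(5)/2 + 5/2)*conj(-sqrt(5)/2 - 1/2) + 2*(3/2 - sqrt(5)/2)*conj(1/2 + sqrt(5)/2) + 2*(5/2 - sqrt(5)/2)*conj(-1/2 + sqrt(5)/2) + 5*(0)*conj(0) + 5*(-2)*conj(0)]
      = (1/20)[(20) + (-8) + (-sqrt(5) - 1) + (-3*sqrt(5) - 5) + (-1 + sqrt(5)) + (-5 + 3*sqrt(5)) + (0) + (0)] = 0/20 = 0
  <chi_rho, chi_8> = (1/20)[1*(10)*conj(2) + 1*(4)*conj(2) + 2*(sqrt(5)/2 + 3/2)*conj(-sqrt(5)/2 - 1/2) + 2*(sqrt(5)/2 + 5/2)*conj(-1/2 + sqrt(5)/2) + 2*(3/2 - sqrt(5)/2)*conj(-1/2 + sqrt(5)/2) + 2*(5/2 - sqrt(5)/2)*conj(-sqrt(5)/2 - 1/2) + 5*(0)*conj(0) + 5*(-2)*conj(0)]
      = (1/20)[(20) + (8) + (-2*sqrt(5) - 4) + (2*sqrt(5)) + (-4 + 2*sqrt(5)) + (-2*sqrt(5)) + (0) + (0)] = 20/20 = 1
Dimension check: dim(rho) = sum (mult * dim) = 1*1 + 2*1 + 1*1 + 0*1 + 1*2 + 1*2 + 0*2 + 1*2 = 10 = chi_rho(e) = 10.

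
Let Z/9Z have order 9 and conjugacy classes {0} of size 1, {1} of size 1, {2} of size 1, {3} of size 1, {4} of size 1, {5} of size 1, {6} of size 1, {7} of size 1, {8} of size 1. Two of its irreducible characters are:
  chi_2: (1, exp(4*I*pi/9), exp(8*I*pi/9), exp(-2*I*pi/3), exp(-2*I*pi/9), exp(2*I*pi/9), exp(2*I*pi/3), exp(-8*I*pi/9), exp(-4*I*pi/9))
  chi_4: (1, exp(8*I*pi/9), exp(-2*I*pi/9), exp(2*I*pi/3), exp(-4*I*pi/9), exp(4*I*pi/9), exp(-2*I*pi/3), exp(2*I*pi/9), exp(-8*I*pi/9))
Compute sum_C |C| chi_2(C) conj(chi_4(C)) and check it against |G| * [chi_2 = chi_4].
Sum = 0; so <chi_2, chi_4> = 0 (distinct irreducibles are orthogonal).

Argument: Compute term by term over conjugacy classes (|C| * chi_2(C) * conj(chi_4(C))):
  1*(1)*conj(1) + 1*(exp(4*I*pi/9))*conj(exp(8*I*pi/9)) + 1*(exp(8*I*pi/9))*conj(exp(-2*I*pi/9)) + 1*(exp(-2*I*pi/3))*conj(exp(2*I*pi/3)) + 1*(exp(-2*I*pi/9))*conj(exp(-4*I*pi/9)) + 1*(exp(2*I*pi/9))*conj(exp(4*I*pi/9)) + 1*(exp(2*I*pi/3))*conj(exp(-2*I*pi/3)) + 1*(exp(-8*I*pi/9))*conj(exp(2*I*pi/9)) + 1*(exp(-4*I*pi/9))*conj(exp(-8*I*pi/9))
  = (1) + (exp(-4*I*pi/9)) + (exp(-8*I*pi/9)) + (exp(2*I*pi/3)) + (exp(2*I*pi/9)) + (exp(-2*I*pi/9)) + (exp(-2*I*pi/3)) + (exp(8*I*pi/9)) + (exp(4*I*pi/9))
  = 0.
(Exp terms are combined using exp(i*s)*conj(exp(i*t)) = exp(i*(s-t)), and sums of them are collapsed using the identity that for every m > 1 the m distinct m-th roots of unity sum to 0, e.g. 1 + exp(2*I*pi/3) + exp(-2*I*pi/3) = 0.)
Dividing by |G| = 9 gives 0/9 = 0, matching the row-orthogonality relation <chi_2, chi_4> = [chi_2 = chi_4].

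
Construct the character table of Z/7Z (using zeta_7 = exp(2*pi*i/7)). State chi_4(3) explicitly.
Character table of Z/7Z (irreps indexed chi_0,...,chi_6 with chi_k(m) = zeta_7^(k*m), zeta_7 = exp(2*pi*i/7)):
  irrep \ class  {0} (size 1)  {1} (size 1)    {2} (size 1)    {3} (size 1)    {4} (size 1)    {5} (size 1)    {6} (size 1)  
  chi_0          1             1               1               1               1               1               1             
  chi_1          1             exp(2*I*pi/7)   exp(4*I*pi/7)   exp(6*I*pi/7)   exp(-6*I*pi/7)  exp(-4*I*pi/7)  exp(-2*I*pi/7)
  chi_2          1             exp(4*I*pi/7)   exp(-6*I*pi/7)  exp(-2*I*pi/7)  exp(2*I*pi/7)   exp(6*I*pi/7)   exp(-4*I*pi/7)
  chi_3          1             exp(6*I*pi/7)   exp(-2*I*pi/7)  exp(4*I*pi/7)   exp(-4*I*pi/7)  exp(2*I*pi/7)   exp(-6*I*pi/7)
  chi_4          1             exp(-6*I*pi/7)  exp(2*I*pi/7)   exp(-4*I*pi/7)  exp(4*I*pi/7)   exp(-2*I*pi/7)  exp(6*I*pi/7) 
  chi_5          1             exp(-4*I*pi/7)  exp(6*I*pi/7)   exp(2*I*pi/7)   exp(-2*I*pi/7)  exp(-6*I*pi/7)  exp(4*I*pi/7) 
  chi_6          1             exp(-2*I*pi/7)  exp(-4*I*pi/7)  exp(-6*I*pi/7)  exp(6*I*pi/7)   exp(4*I*pi/7)   exp(2*I*pi/7) 

Spot check: chi_4(3) = zeta_7^(4*3) = zeta_7^12 = exp(-4*I*pi/7).

Reasoning: Z/7Z is abelian, so all 7 irreducible complex representations are 1-dimensional. They are given by chi_k(m) = zeta_7^(k*m) for k = 0,...,6. Row orthogonality: sum_m chi_k(m) conj(chi_l(m)) = 7 * [k = l].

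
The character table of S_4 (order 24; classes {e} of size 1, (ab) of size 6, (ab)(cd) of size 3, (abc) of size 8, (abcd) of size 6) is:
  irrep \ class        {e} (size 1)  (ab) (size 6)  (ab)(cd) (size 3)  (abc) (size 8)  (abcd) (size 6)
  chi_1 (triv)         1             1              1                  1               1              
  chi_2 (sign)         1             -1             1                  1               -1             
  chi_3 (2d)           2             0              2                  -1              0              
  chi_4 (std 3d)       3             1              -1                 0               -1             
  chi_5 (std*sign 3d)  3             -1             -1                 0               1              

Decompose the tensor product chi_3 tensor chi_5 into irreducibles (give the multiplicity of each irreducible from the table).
chi_3 tensor chi_5 = chi_4 + chi_5 (all other irreducibles have multiplicity 0).

The character of a tensor product is the pointwise product (chi_3 * chi_5)(C) = chi_3(C) * chi_5(C):
  {e}: (2)*(3), (ab): (0)*(-1), (ab)(cd): (2)*(-1), (abc): (-1)*(0), (abcd): (0)*(1)
so (chi_3 * chi_5) takes values
  {e} -> 6, (ab) -> 0, (ab)(cd) -> -2, (abc) -> 0, (abcd) -> 0.
Now take the inner product of this character with each irreducible chi from the table, <chi_3*chi_5, chi> = (1/24) sum_C |C| (chi_3*chi_5)(C) conj(chi(C)):
  <chi_3*chi_5, chi_1> = (1/24)[1*(6)*conj(1) + 6*(0)*conj(1) + 3*(-2)*conj(1) + 8*(0)*conj(1) + 6*(0)*conj(1)]
      = (1/24)[(6) + (0) + (-6) + (0) + (0)] = 0/24 = 0
  <chi_3*chi_5, chi_2> = (1/24)[1*(6)*conj(1) + 6*(0)*conj(-1) + 3*(-2)*conj(1) + 8*(0)*conj(1) + 6*(0)*conj(-1)]
      = (1/24)[(6) + (0) + (-6) + (0) + (0)] = 0/24 = 0
  <chi_3*chi_5, chi_3> = (1/24)[1*(6)*conj(2) + 6*(0)*conj(0) + 3*(-2)*conj(2) + 8*(0)*conj(-1) + 6*(0)*conj(0)]
      = (1/24)[(12) + (0) + (-12) + (0) + (0)] = 0/24 = 0
  <chi_3*chi_5, chi_4> = (1/24)[1*(6)*conj(3) + 6*(0)*conj(1) + 3*(-2)*conj(-1) + 8*(0)*conj(0) + 6*(0)*conj(-1)]
      = (1/24)[(18) + (0) + (6) + (0) + (0)] = 24/24 = 1
  <chi_3*chi_5, chi_5> = (1/24)[1*(6)*conj(3) + 6*(0)*conj(-1) + 3*(-2)*conj(-1) + 8*(0)*conj(0) + 6*(0)*conj(1)]
      = (1/24)[(18) + (0) + (6) + (0) + (0)] = 24/24 = 1
Hence the multiplicities are chi_4: 1, chi_5: 1. Dimension check: dim(chi_3)*dim(chi_5) = 2*3 = 6 and sum (mult * dim) = 1*3 + 1*3 = 6.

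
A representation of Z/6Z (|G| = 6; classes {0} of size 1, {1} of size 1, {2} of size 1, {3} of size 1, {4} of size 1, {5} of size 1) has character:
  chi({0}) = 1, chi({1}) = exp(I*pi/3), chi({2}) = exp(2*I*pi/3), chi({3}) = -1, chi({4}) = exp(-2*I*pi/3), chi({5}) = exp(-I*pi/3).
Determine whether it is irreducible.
Irreducible: <chi, chi> = 1.

Solution. <chi, chi> = (1/|G|) sum_C |C| * |chi(C)|^2 = (1/6)[1*|1|^2 + 1*|exp(I*pi/3)|^2 + 1*|exp(2*I*pi/3)|^2 + 1*|-1|^2 + 1*|exp(-2*I*pi/3)|^2 + 1*|exp(-I*pi/3)|^2]
  = (1/6)[(1) + (1) + (1) + (1) + (1) + (1)] = 6/6 = 1.
(Exp terms are combined using exp(i*s)*conj(exp(i*t)) = exp(i*(s-t)), and sums of them are collapsed using the identity that for every m > 1 the m distinct m-th roots of unity sum to 0, e.g. 1 + exp(2*I*pi/3) + exp(-2*I*pi/3) = 0.)
A character is irreducible iff <chi, chi> = 1, so this representation is irreducible.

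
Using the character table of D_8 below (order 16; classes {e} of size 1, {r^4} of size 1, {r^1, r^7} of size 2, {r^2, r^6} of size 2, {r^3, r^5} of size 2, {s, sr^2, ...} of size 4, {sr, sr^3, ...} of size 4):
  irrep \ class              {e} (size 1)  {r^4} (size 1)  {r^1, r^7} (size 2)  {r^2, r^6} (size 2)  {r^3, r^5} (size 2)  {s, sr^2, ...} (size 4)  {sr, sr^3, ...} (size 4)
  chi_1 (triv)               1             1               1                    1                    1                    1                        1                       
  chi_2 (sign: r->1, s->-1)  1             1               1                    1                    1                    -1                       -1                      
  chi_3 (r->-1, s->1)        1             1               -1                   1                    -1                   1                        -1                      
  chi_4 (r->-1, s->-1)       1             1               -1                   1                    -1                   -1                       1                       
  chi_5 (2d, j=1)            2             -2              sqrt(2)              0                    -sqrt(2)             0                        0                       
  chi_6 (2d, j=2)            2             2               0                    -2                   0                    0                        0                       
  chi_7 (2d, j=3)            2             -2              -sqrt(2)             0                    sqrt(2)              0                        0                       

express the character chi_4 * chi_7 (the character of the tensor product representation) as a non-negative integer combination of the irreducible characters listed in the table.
chi_4 tensor chi_7 = chi_5 (all other irreducibles have multiplicity 0).

Solution. The character of a tensor product is the pointwise product (chi_4 * chi_7)(C) = chi_4(C) * chi_7(C):
  {e}: (1)*(2), {r^4}: (1)*(-2), {r^1, r^7}: (-1)*(-sqrt(2)), {r^2, r^6}: (1)*(0), {r^3, r^5}: (-1)*(sqrt(2)), {s, sr^2, ...}: (-1)*(0), {sr, sr^3, ...}: (1)*(0)
so (chi_4 * chi_7) takes values
  {e} -> 2, {r^4} -> -2, {r^1, r^7} -> sqrt(2), {r^2, r^6} -> 0, {r^3, r^5} -> -sqrt(2), {s, sr^2, ...} -> 0, {sr, sr^3, ...} -> 0.
Now take the inner product of this character with each irreducible chi from the table, <chi_4*chi_7, chi> = (1/16) sum_C |C| (chi_4*chi_7)(C) conj(chi(C)):
  <chi_4*chi_7, chi_1> = (1/16)[1*(2)*conj(1) + 1*(-2)*conj(1) + 2*(sqrt(2))*conj(1) + 2*(0)*conj(1) + 2*(-sqrt(2))*conj(1) + 4*(0)*conj(1) + 4*(0)*conj(1)]
      = (1/16)[(2) + (-2) + (2*sqrt(2)) + (0) + (-2*sqrt(2)) + (0) + (0)] = 0/16 = 0
  <chi_4*chi_7, chi_2> = (1/16)[1*(2)*conj(1) + 1*(-2)*conj(1) + 2*(sqrt(2))*conj(1) + 2*(0)*conj(1) + 2*(-sqrt(2))*conj(1) + 4*(0)*conj(-1) + 4*(0)*conj(-1)]
      = (1/16)[(2) + (-2) + (2*sqrt(2)) + (0) + (-2*sqrt(2)) + (0) + (0)] = 0/16 = 0
  <chi_4*chi_7, chi_3> = (1/16)[1*(2)*conj(1) + 1*(-2)*conj(1) + 2*(sqrt(2))*conj(-1) + 2*(0)*conj(1) + 2*(-sqrt(2))*conj(-1) + 4*(0)*conj(1) + 4*(0)*conj(-1)]
      = (1/16)[(2) + (-2) + (-2*sqrt(2)) + (0) + (2*sqrt(2)) + (0) + (0)] = 0/16 = 0
  <chi_4*chi_7, chi_4> = (1/16)[1*(2)*conj(1) + 1*(-2)*conj(1) + 2*(sqrt(2))*conj(-1) + 2*(0)*conj(1) + 2*(-sqrt(2))*conj(-1) + 4*(0)*conj(-1) + 4*(0)*conj(1)]
      = (1/16)[(2) + (-2) + (-2*sqrt(2)) + (0) + (2*sqrt(2)) + (0) + (0)] = 0/16 = 0
  <chi_4*chi_7, chi_5> = (1/16)[1*(2)*conj(2) + 1*(-2)*conj(-2) + 2*(sqrt(2))*conj(sqrt(2)) + 2*(0)*conj(0) + 2*(-sqrt(2))*conj(-sqrt(2)) + 4*(0)*conj(0) + 4*(0)*conj(0)]
      = (1/16)[(4) + (4) + (4) + (0) + (4) + (0) + (0)] = 16/16 = 1
  <chi_4*chi_7, chi_6> = (1/16)[1*(2)*conj(2) + 1*(-2)*conj(2) + 2*(sqrt(2))*conj(0) + 2*(0)*conj(-2) + 2*(-sqrt(2))*conj(0) + 4*(0)*conj(0) + 4*(0)*conj(0)]
      = (1/16)[(4) + (-4) + (0) + (0) + (0) + (0) + (0)] = 0/16 = 0
  <chi_4*chi_7, chi_7> = (1/16)[1*(2)*conj(2) + 1*(-2)*conj(-2) + 2*(sqrt(2))*conj(-sqrt(2)) + 2*(0)*conj(0) + 2*(-sqrt(2))*conj(sqrt(2)) + 4*(0)*conj(0) + 4*(0)*conj(0)]
      = (1/16)[(4) + (4) + (-4) + (0) + (-4) + (0) + (0)] = 0/16 = 0
Hence the multiplicities are chi_5: 1. Dimension check: dim(chi_4)*dim(chi_7) = 1*2 = 2 and sum (mult * dim) = 1*2 = 2.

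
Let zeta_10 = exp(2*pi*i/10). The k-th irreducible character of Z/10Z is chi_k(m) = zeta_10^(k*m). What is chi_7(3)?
chi_7(3) = zeta_10^21 = exp(I*pi/5)

Why: chi_7(3) = zeta_10^(7*3) = zeta_10^21. Since zeta_10^10 = 1, this equals zeta_10^1 = exp(2*pi*i*1/10) = exp(I*pi/5).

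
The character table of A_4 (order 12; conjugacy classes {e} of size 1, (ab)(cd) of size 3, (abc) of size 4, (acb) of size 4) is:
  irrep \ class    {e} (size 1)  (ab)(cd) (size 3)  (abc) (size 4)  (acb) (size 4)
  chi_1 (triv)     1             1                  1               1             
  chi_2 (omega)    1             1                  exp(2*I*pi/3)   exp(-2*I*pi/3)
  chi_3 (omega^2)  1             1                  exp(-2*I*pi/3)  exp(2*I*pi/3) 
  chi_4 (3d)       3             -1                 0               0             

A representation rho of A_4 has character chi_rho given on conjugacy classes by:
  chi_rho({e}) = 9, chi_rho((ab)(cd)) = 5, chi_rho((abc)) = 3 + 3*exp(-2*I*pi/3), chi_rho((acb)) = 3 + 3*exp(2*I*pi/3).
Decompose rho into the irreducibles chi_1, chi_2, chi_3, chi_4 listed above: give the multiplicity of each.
Multiplicities: chi_1: 3, chi_2: 0, chi_3: 3, chi_4: 1.

Working: Use <chi_rho, chi> = (1/|G|) sum_C |C| * chi_rho(C) * conj(chi(C)) with |G| = 12 for each irreducible chi in the table:
  <chi_rho, chi_1> = (1/12)[1*(9)*conj(1) + 3*(5)*conj(1) + 4*(3 + 3*exp(-2*I*pi/3))*conj(1) + 4*(3 + 3*exp(2*I*pi/3))*conj(1)]
      = (1/12)[(9) + (15) + (12 + 12*exp(-2*I*pi/3)) + (12 + 12*exp(2*I*pi/3))] = 36/12 = 3
  <chi_rho, chi_2> = (1/12)[1*(9)*conj(1) + 3*(5)*conj(1) + 4*(3 + 3*exp(-2*I*pi/3))*conj(exp(2*I*pi/3)) + 4*(3 + 3*exp(2*I*pi/3))*conj(exp(-2*I*pi/3))]
      = (1/12)[(9) + (15) + (-12) + (-12)] = 0/12 = 0
  <chi_rho, chi_3> = (1/12)[1*(9)*conj(1) + 3*(5)*conj(1) + 4*(3 + 3*exp(-2*I*pi/3))*conj(exp(-2*I*pi/3)) + 4*(3 + 3*exp(2*I*pi/3))*conj(exp(2*I*pi/3))]
      = (1/12)[(9) + (15) + (12 + 12*exp(2*I*pi/3)) + (12 + 12*exp(-2*I*pi/3))] = 36/12 = 3
  <chi_rho, chi_4> = (1/12)[1*(9)*conj(3) + 3*(5)*conj(-1) + 4*(3 + 3*exp(-2*I*pi/3))*conj(0) + 4*(3 + 3*exp(2*I*pi/3))*conj(0)]
      = (1/12)[(27) + (-15) + (0) + (0)] = 12/12 = 1
(Exp terms are combined using exp(i*s)*conj(exp(i*t)) = exp(i*(s-t)), and sums of them are collapsed using the identity that for every m > 1 the m distinct m-th roots of unity sum to 0, e.g. 1 + exp(2*I*pi/3) + exp(-2*I*pi/3) = 0.)
Dimension check: dim(rho) = sum (mult * dim) = 3*1 + 0*1 + 3*1 + 1*3 = 9 = chi_rho(e) = 9.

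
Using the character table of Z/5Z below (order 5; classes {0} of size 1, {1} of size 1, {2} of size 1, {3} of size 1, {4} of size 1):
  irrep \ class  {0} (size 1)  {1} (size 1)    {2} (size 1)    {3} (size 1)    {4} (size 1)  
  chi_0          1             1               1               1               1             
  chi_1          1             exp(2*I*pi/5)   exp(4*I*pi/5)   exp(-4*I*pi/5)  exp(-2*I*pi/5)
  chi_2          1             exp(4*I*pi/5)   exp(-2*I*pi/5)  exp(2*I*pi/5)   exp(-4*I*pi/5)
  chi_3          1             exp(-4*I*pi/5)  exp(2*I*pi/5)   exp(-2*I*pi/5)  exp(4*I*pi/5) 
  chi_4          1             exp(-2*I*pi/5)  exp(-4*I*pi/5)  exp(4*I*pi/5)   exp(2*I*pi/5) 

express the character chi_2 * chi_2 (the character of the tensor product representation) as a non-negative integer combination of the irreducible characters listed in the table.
chi_2 tensor chi_2 = chi_4 (all other irreducibles have multiplicity 0).

Details: The character of a tensor product is the pointwise product (chi_2 * chi_2)(C) = chi_2(C) * chi_2(C):
  {0}: (1)*(1), {1}: (exp(4*I*pi/5))*(exp(4*I*pi/5)), {2}: (exp(-2*I*pi/5))*(exp(-2*I*pi/5)), {3}: (exp(2*I*pi/5))*(exp(2*I*pi/5)), {4}: (exp(-4*I*pi/5))*(exp(-4*I*pi/5))
so (chi_2 * chi_2) takes values
  {0} -> 1, {1} -> exp(-2*I*pi/5), {2} -> exp(-4*I*pi/5), {3} -> exp(4*I*pi/5), {4} -> exp(2*I*pi/5).
Now take the inner product of this character with each irreducible chi from the table, <chi_2*chi_2, chi> = (1/5) sum_C |C| (chi_2*chi_2)(C) conj(chi(C)):
  <chi_2*chi_2, chi_0> = (1/5)[1*(1)*conj(1) + 1*(exp(-2*I*pi/5))*conj(1) + 1*(exp(-4*I*pi/5))*conj(1) + 1*(exp(4*I*pi/5))*conj(1) + 1*(exp(2*I*pi/5))*conj(1)]
      = (1/5)[(1) + (exp(-2*I*pi/5)) + (exp(-4*I*pi/5)) + (exp(4*I*pi/5)) + (exp(2*I*pi/5))] = 0/5 = 0
  <chi_2*chi_2, chi_1> = (1/5)[1*(1)*conj(1) + 1*(exp(-2*I*pi/5))*conj(exp(2*I*pi/5)) + 1*(exp(-4*I*pi/5))*conj(exp(4*I*pi/5)) + 1*(exp(4*I*pi/5))*conj(exp(-4*I*pi/5)) + 1*(exp(2*I*pi/5))*conj(exp(-2*I*pi/5))]
      = (1/5)[(1) + (exp(-4*I*pi/5)) + (exp(2*I*pi/5)) + (exp(-2*I*pi/5)) + (exp(4*I*pi/5))] = 0/5 = 0
  <chi_2*chi_2, chi_2> = (1/5)[1*(1)*conj(1) + 1*(exp(-2*I*pi/5))*conj(exp(4*I*pi/5)) + 1*(exp(-4*I*pi/5))*conj(exp(-2*I*pi/5)) + 1*(exp(4*I*pi/5))*conj(exp(2*I*pi/5)) + 1*(exp(2*I*pi/5))*conj(exp(-4*I*pi/5))]
      = (1/5)[(1) + (exp(4*I*pi/5)) + (exp(-2*I*pi/5)) + (exp(2*I*pi/5)) + (exp(-4*I*pi/5))] = 0/5 = 0
  <chi_2*chi_2, chi_3> = (1/5)[1*(1)*conj(1) + 1*(exp(-2*I*pi/5))*conj(exp(-4*I*pi/5)) + 1*(exp(-4*I*pi/5))*conj(exp(2*I*pi/5)) + 1*(exp(4*I*pi/5))*conj(exp(-2*I*pi/5)) + 1*(exp(2*I*pi/5))*conj(exp(4*I*pi/5))]
      = (1/5)[(1) + (exp(2*I*pi/5)) + (exp(4*I*pi/5)) + (exp(-4*I*pi/5)) + (exp(-2*I*pi/5))] = 0/5 = 0
  <chi_2*chi_2, chi_4> = (1/5)[1*(1)*conj(1) + 1*(exp(-2*I*pi/5))*conj(exp(-2*I*pi/5)) + 1*(exp(-4*I*pi/5))*conj(exp(-4*I*pi/5)) + 1*(exp(4*I*pi/5))*conj(exp(4*I*pi/5)) + 1*(exp(2*I*pi/5))*conj(exp(2*I*pi/5))]
      = (1/5)[(1) + (1) + (1) + (1) + (1)] = 5/5 = 1
(Exp terms are combined using exp(i*s)*conj(exp(i*t)) = exp(i*(s-t)), and sums of them are collapsed using the identity that for every m > 1 the m distinct m-th roots of unity sum to 0, e.g. 1 + exp(2*I*pi/3) + exp(-2*I*pi/3) = 0.)
Hence the multiplicities are chi_4: 1. Dimension check: dim(chi_2)*dim(chi_2) = 1*1 = 1 and sum (mult * dim) = 1*1 = 1.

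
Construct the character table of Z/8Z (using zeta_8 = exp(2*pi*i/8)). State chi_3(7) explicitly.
Character table of Z/8Z (irreps indexed chi_0,...,chi_7 with chi_k(m) = zeta_8^(k*m), zeta_8 = exp(2*pi*i/8)):
  irrep \ class  {0} (size 1)  {1} (size 1)    {2} (size 1)  {3} (size 1)    {4} (size 1)  {5} (size 1)    {6} (size 1)  {7} (size 1)  
  chi_0          1             1               1             1               1             1               1             1             
  chi_1          1             exp(I*pi/4)     I             exp(3*I*pi/4)   -1            exp(-3*I*pi/4)  -I            exp(-I*pi/4)  
  chi_2          1             I               -1            -I              1             I               -1            -I            
  chi_3          1             exp(3*I*pi/4)   -I            exp(I*pi/4)     -1            exp(-I*pi/4)    I             exp(-3*I*pi/4)
  chi_4          1             -1              1             -1              1             -1              1             -1            
  chi_5          1             exp(-3*I*pi/4)  I             exp(-I*pi/4)    -1            exp(I*pi/4)     -I            exp(3*I*pi/4) 
  chi_6          1             -I              -1            I               1             -I              -1            I             
  chi_7          1             exp(-I*pi/4)    -I            exp(-3*I*pi/4)  -1            exp(3*I*pi/4)   I             exp(I*pi/4)   

Spot check: chi_3(7) = zeta_8^(3*7) = zeta_8^21 = exp(-3*I*pi/4).

Derivation: Z/8Z is abelian, so all 8 irreducible complex representations are 1-dimensional. They are given by chi_k(m) = zeta_8^(k*m) for k = 0,...,7. Row orthogonality: sum_m chi_k(m) conj(chi_l(m)) = 8 * [k = l].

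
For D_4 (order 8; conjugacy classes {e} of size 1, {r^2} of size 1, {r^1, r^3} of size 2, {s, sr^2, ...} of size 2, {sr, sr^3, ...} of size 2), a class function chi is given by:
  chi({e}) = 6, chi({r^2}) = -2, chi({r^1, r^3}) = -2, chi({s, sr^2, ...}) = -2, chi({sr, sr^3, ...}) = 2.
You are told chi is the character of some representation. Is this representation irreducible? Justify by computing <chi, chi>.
Not irreducible (reducible): <chi, chi> = 8 > 1.

Working: <chi, chi> = (1/|G|) sum_C |C| * |chi(C)|^2 = (1/8)[1*|6|^2 + 1*|-2|^2 + 2*|-2|^2 + 2*|-2|^2 + 2*|2|^2]
  = (1/8)[(36) + (4) + (8) + (8) + (8)] = 64/8 = 8.
A character is irreducible iff <chi, chi> = 1, so this representation is reducible.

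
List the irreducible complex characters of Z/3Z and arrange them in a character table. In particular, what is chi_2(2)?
Character table of Z/3Z (irreps indexed chi_0,...,chi_2 with chi_k(m) = zeta_3^(k*m), zeta_3 = exp(2*pi*i/3)):
  irrep \ class  {0} (size 1)  {1} (size 1)    {2} (size 1)  
  chi_0          1             1               1             
  chi_1          1             exp(2*I*pi/3)   exp(-2*I*pi/3)
  chi_2          1             exp(-2*I*pi/3)  exp(2*I*pi/3) 

Spot check: chi_2(2) = zeta_3^(2*2) = zeta_3^4 = exp(2*I*pi/3).

Why: Z/3Z is abelian, so all 3 irreducible complex representations are 1-dimensional. They are given by chi_k(m) = zeta_3^(k*m) for k = 0,...,2. Row orthogonality: sum_m chi_k(m) conj(chi_l(m)) = 3 * [k = l].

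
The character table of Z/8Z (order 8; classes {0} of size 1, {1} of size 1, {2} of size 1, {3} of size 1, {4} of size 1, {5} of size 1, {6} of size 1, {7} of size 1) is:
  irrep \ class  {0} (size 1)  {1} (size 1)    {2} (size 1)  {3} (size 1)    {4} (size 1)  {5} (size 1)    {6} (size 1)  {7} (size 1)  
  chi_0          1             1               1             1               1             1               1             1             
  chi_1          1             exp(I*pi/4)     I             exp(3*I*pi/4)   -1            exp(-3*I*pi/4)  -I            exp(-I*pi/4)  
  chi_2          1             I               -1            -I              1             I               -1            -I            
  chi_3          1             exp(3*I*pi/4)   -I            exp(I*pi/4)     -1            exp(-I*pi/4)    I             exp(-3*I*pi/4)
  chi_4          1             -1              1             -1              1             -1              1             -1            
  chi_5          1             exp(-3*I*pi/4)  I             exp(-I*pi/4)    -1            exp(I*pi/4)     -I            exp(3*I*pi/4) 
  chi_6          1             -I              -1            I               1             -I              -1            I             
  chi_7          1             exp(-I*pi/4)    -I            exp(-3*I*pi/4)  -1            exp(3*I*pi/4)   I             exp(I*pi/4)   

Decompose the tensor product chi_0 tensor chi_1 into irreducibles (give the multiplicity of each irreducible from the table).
chi_0 tensor chi_1 = chi_1 (all other irreducibles have multiplicity 0).

Explanation: The character of a tensor product is the pointwise product (chi_0 * chi_1)(C) = chi_0(C) * chi_1(C):
  {0}: (1)*(1), {1}: (1)*(exp(I*pi/4)), {2}: (1)*(I), {3}: (1)*(exp(3*I*pi/4)), {4}: (1)*(-1), {5}: (1)*(exp(-3*I*pi/4)), {6}: (1)*(-I), {7}: (1)*(exp(-I*pi/4))
so (chi_0 * chi_1) takes values
  {0} -> 1, {1} -> exp(I*pi/4), {2} -> I, {3} -> exp(3*I*pi/4), {4} -> -1, {5} -> exp(-3*I*pi/4), {6} -> -I, {7} -> exp(-I*pi/4).
Now take the inner product of this character with each irreducible chi from the table, <chi_0*chi_1, chi> = (1/8) sum_C |C| (chi_0*chi_1)(C) conj(chi(C)):
  <chi_0*chi_1, chi_0> = (1/8)[1*(1)*conj(1) + 1*(exp(I*pi/4))*conj(1) + 1*(I)*conj(1) + 1*(exp(3*I*pi/4))*conj(1) + 1*(-1)*conj(1) + 1*(exp(-3*I*pi/4))*conj(1) + 1*(-I)*conj(1) + 1*(exp(-I*pi/4))*conj(1)]
      = (1/8)[(1) + (exp(I*pi/4)) + (I) + (exp(3*I*pi/4)) + (-1) + (exp(-3*I*pi/4)) + (-I) + (exp(-I*pi/4))] = 0/8 = 0
  <chi_0*chi_1, chi_1> = (1/8)[1*(1)*conj(1) + 1*(exp(I*pi/4))*conj(exp(I*pi/4)) + 1*(I)*conj(I) + 1*(exp(3*I*pi/4))*conj(exp(3*I*pi/4)) + 1*(-1)*conj(-1) + 1*(exp(-3*I*pi/4))*conj(exp(-3*I*pi/4)) + 1*(-I)*conj(-I) + 1*(exp(-I*pi/4))*conj(exp(-I*pi/4))]
      = (1/8)[(1) + (1) + (1) + (1) + (1) + (1) + (1) + (1)] = 8/8 = 1
  <chi_0*chi_1, chi_2> = (1/8)[1*(1)*conj(1) + 1*(exp(I*pi/4))*conj(I) + 1*(I)*conj(-1) + 1*(exp(3*I*pi/4))*conj(-I) + 1*(-1)*conj(1) + 1*(exp(-3*I*pi/4))*conj(I) + 1*(-I)*conj(-1) + 1*(exp(-I*pi/4))*conj(-I)]
      = (1/8)[(1) + (-exp(3*I*pi/4)) + (-I) + (exp(-3*I*pi/4)) + (-1) + (-exp(-I*pi/4)) + (I) + (exp(I*pi/4))] = 0/8 = 0
  <chi_0*chi_1, chi_3> = (1/8)[1*(1)*conj(1) + 1*(exp(I*pi/4))*conj(exp(3*I*pi/4)) + 1*(I)*conj(-I) + 1*(exp(3*I*pi/4))*conj(exp(I*pi/4)) + 1*(-1)*conj(-1) + 1*(exp(-3*I*pi/4))*conj(exp(-I*pi/4)) + 1*(-I)*conj(I) + 1*(exp(-I*pi/4))*conj(exp(-3*I*pi/4))]
      = (1/8)[(1) + (-I) + (-1) + (I) + (1) + (-I) + (-1) + (I)] = 0/8 = 0
  <chi_0*chi_1, chi_4> = (1/8)[1*(1)*conj(1) + 1*(exp(I*pi/4))*conj(-1) + 1*(I)*conj(1) + 1*(exp(3*I*pi/4))*conj(-1) + 1*(-1)*conj(1) + 1*(exp(-3*I*pi/4))*conj(-1) + 1*(-I)*conj(1) + 1*(exp(-I*pi/4))*conj(-1)]
      = (1/8)[(1) + (-exp(I*pi/4)) + (I) + (-exp(3*I*pi/4)) + (-1) + (-exp(-3*I*pi/4)) + (-I) + (-exp(-I*pi/4))] = 0/8 = 0
  <chi_0*chi_1, chi_5> = (1/8)[1*(1)*conj(1) + 1*(exp(I*pi/4))*conj(exp(-3*I*pi/4)) + 1*(I)*conj(I) + 1*(exp(3*I*pi/4))*conj(exp(-I*pi/4)) + 1*(-1)*conj(-1) + 1*(exp(-3*I*pi/4))*conj(exp(I*pi/4)) + 1*(-I)*conj(-I) + 1*(exp(-I*pi/4))*conj(exp(3*I*pi/4))]
      = (1/8)[(1) + (-1) + (1) + (-1) + (1) + (-1) + (1) + (-1)] = 0/8 = 0
  <chi_0*chi_1, chi_6> = (1/8)[1*(1)*conj(1) + 1*(exp(I*pi/4))*conj(-I) + 1*(I)*conj(-1) + 1*(exp(3*I*pi/4))*conj(I) + 1*(-1)*conj(1) + 1*(exp(-3*I*pi/4))*conj(-I) + 1*(-I)*conj(-1) + 1*(exp(-I*pi/4))*conj(I)]
      = (1/8)[(1) + (exp(3*I*pi/4)) + (-I) + (-exp(-3*I*pi/4)) + (-1) + (exp(-I*pi/4)) + (I) + (-exp(I*pi/4))] = 0/8 = 0
  <chi_0*chi_1, chi_7> = (1/8)[1*(1)*conj(1) + 1*(exp(I*pi/4))*conj(exp(-I*pi/4)) + 1*(I)*conj(-I) + 1*(exp(3*I*pi/4))*conj(exp(-3*I*pi/4)) + 1*(-1)*conj(-1) + 1*(exp(-3*I*pi/4))*conj(exp(3*I*pi/4)) + 1*(-I)*conj(I) + 1*(exp(-I*pi/4))*conj(exp(I*pi/4))]
      = (1/8)[(1) + (I) + (-1) + (-I) + (1) + (I) + (-1) + (-I)] = 0/8 = 0
(Exp terms are combined using exp(i*s)*conj(exp(i*t)) = exp(i*(s-t)), and sums of them are collapsed using the identity that for every m > 1 the m distinct m-th roots of unity sum to 0, e.g. 1 + exp(2*I*pi/3) + exp(-2*I*pi/3) = 0.)
Hence the multiplicities are chi_1: 1. Dimension check: dim(chi_0)*dim(chi_1) = 1*1 = 1 and sum (mult * dim) = 1*1 = 1.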